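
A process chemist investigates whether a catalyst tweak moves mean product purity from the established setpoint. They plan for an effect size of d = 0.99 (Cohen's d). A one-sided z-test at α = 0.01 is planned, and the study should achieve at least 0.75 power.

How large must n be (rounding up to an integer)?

Set Φ(δ − 2.326) = 0.75; then δ − 2.326 = Φ⁻¹(0.75) = 0.674, giving δ = 3.001.
δ = d·√n ⇒ n = (δ/d)² = (3.001 / 0.99)² = 9.19.
Round up to the next whole unit.

n = 10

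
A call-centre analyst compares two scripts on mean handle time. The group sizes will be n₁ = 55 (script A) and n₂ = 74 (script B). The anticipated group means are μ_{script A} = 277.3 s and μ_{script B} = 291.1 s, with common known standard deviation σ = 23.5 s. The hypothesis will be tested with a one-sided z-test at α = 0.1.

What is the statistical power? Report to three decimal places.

Power ≈ 0.978

Standardized effect: d = |μ_{script A} − μ_{script B}| / σ = |277.3 − 291.1| / 23.5 = 0.5872
Noncentrality parameter: δ = d / √(1/n₁ + 1/n₂) = 0.5872 / √(1/55 + 1/74) = 3.2985
Critical value for a one-sided test at α = 0.1: z_α = 1.282.
Power = P(Z > 1.282 − δ) = Φ(2.017) = 0.9781.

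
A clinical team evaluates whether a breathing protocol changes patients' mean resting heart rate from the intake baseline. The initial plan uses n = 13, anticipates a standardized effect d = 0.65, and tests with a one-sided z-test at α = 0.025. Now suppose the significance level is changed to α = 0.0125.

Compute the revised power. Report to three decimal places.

Power ≈ 0.541

δ = d·√n = 0.65 × √13 = 2.3436 (unchanged). New critical value: z_{0.0125} = 2.241.
Revised power = P(Z > 2.241 − δ) = Φ(0.102) = 0.5407.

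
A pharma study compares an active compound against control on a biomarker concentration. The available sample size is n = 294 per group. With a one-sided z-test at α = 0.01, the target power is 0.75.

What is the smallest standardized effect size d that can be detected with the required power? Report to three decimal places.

d ≈ 0.248

Required noncentrality: δ = z_{0.01} + z_{0.25} = 2.326 + 0.674 = 3.001.
δ = d·√(n/2) ⇒ d = δ/√(n/2) = 3.001/√(294/2) = 0.2475.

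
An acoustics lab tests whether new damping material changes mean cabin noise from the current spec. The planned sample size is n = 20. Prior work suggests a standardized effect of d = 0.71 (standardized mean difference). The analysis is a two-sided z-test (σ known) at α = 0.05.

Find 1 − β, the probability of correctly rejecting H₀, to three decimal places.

Power ≈ 0.888

Noncentrality parameter: δ = d·√n = 0.71 × √20 = 3.1752
Critical value for a two-sided test at α = 0.05: z_{α/2} = 1.960.
Power = Φ(δ − 1.960) + Φ(−δ − 1.960) = Φ(1.215) + Φ(-5.135) = 0.8879 + 0.0000 = 0.8879.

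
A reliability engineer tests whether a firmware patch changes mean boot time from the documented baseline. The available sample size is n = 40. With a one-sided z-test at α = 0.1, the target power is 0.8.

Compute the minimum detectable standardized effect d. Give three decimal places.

Required noncentrality: δ = z_{0.1} + z_{0.20} = 1.282 + 0.842 = 2.123.
δ = d·√n ⇒ d = δ/√n = 2.123/√40 = 0.3357.

d ≈ 0.336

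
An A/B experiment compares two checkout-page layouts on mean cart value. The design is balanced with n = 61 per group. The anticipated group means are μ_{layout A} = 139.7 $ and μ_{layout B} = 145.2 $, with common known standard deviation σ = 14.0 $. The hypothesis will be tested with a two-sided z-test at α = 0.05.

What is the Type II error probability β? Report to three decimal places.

Standardized effect: d = |μ_{layout A} − μ_{layout B}| / σ = |139.7 − 145.2| / 14.0 = 0.3929
Noncentrality parameter: δ = d·√(n/2) = 0.3929 × √(61/2) = 2.1696
Critical value for a two-sided test at α = 0.05: z_{α/2} = 1.960.
Power = Φ(δ − 1.960) + Φ(−δ − 1.960) = Φ(0.210) + Φ(-4.130) = 0.5830 + 0.0000 = 0.5831.
Type II error: β = 1 − power = 1 − 0.5831 = 0.4169.

β ≈ 0.417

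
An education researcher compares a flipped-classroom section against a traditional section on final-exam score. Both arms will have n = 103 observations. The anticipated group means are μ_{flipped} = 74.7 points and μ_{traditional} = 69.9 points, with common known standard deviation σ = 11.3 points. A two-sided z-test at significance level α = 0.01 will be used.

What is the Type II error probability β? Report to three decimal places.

Standardized effect: d = |μ_{flipped} − μ_{traditional}| / σ = |74.7 − 69.9| / 11.3 = 0.4248
Noncentrality parameter: δ = d·√(n/2) = 0.4248 × √(103/2) = 3.0484
Two-sided α = 0.01 → critical value z_{0.005} = 2.576.
Power = Φ(δ − 2.576) + Φ(−δ − 2.576) = Φ(0.473) + Φ(-5.624) = 0.6817 + 0.0000 = 0.6817.
Type II error: β = 1 − power = 1 − 0.6817 = 0.3183.

β ≈ 0.318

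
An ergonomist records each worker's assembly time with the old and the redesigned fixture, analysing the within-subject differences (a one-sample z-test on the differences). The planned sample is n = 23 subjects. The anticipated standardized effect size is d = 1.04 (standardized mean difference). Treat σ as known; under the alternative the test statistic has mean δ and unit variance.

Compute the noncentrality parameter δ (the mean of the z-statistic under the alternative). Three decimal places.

δ ≈ 4.988

The noncentrality parameter scales effect size by the design's sample-size factor: δ = d·√n = 1.04 × √23 = 4.9877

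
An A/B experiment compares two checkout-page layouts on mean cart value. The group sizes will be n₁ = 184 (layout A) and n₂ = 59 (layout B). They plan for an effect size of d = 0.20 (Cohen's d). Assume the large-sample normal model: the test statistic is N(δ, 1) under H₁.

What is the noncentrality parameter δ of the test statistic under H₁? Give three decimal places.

δ ≈ 1.337

δ = d / √(1/n₁ + 1/n₂) = 0.20 / √(1/184 + 1/59) = 1.3368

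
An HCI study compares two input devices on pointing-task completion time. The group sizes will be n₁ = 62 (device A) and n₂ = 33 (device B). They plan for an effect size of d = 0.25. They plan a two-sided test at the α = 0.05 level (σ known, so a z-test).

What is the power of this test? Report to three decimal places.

Power ≈ 0.213

Noncentrality parameter: δ = d / √(1/n₁ + 1/n₂) = 0.25 / √(1/62 + 1/33) = 1.1602
Two-sided α = 0.05 → critical value z_{0.025} = 1.960.
Power = Φ(δ − 1.960) + Φ(−δ − 1.960) = Φ(-0.800) + Φ(-3.120) = 0.2119 + 0.0009 = 0.2128.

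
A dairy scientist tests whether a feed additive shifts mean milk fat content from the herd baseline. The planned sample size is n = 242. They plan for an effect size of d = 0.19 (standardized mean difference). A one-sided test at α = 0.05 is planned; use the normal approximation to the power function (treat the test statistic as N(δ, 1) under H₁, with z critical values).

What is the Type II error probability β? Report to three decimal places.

Noncentrality parameter: δ = d·√n = 0.19 × √242 = 2.9557
One-sided α = 0.05 → critical value z_{0.05} = 1.645.
Power = Φ(δ − 1.645) = Φ(1.311) = 0.9050.
Type II error: β = 1 − power = 1 − 0.9050 = 0.0950.

β ≈ 0.095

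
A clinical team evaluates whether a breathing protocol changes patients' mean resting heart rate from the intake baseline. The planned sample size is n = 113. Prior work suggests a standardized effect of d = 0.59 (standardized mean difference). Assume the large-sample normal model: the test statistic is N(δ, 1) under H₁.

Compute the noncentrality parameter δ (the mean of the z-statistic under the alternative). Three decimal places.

The noncentrality parameter scales effect size by the design's sample-size factor: δ = d·√n = 0.59 × √113 = 6.2718

δ ≈ 6.272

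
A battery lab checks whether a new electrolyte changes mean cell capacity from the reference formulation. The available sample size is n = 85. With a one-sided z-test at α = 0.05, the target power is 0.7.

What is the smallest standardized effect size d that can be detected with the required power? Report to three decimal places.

d ≈ 0.235

Need Φ(δ − 1.645) = 0.7, so δ = 1.645 + 0.524 = 2.169.
δ = d·√n ⇒ d = δ/√n = 2.169/√85 = 0.2353.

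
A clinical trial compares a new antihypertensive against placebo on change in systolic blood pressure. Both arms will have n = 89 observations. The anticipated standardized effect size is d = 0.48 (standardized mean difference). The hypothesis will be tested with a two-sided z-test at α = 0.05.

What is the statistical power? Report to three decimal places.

Power ≈ 0.893

Noncentrality parameter: δ = d·√(n/2) = 0.48 × √(89/2) = 3.2020
Critical value for a two-sided test at α = 0.05: z_{α/2} = 1.960.
Power = Φ(δ − 1.960) + Φ(−δ − 1.960) = Φ(1.242) + Φ(-5.162) = 0.8929 + 0.0000 = 0.8929.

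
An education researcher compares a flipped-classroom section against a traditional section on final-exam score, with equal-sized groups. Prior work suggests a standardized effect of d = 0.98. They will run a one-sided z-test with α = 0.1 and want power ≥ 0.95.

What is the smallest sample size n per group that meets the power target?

For power 0.95 need Φ(δ − z_{0.1}) = 0.95, so δ = z_{0.1} + z_{0.05} = 1.282 + 1.645 = 2.926.
δ = d·√(n/2) ⇒ n = 2(δ/d)² = 2 × (2.926 / 0.98)² = 17.83.
Rounding up, n = 18 per group.

n = 18 per group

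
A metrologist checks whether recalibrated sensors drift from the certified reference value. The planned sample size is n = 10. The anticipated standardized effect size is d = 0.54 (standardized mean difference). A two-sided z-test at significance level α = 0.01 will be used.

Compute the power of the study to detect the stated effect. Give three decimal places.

Power ≈ 0.193

Noncentrality parameter: λ = d·√n = 0.54 × √10 = 1.7076
Two-sided α = 0.01 → critical value z_{0.005} = 2.576.
Power = Φ(λ − 2.576) + Φ(−λ − 2.576) = Φ(-0.868) + Φ(-4.283) = 0.1926 + 0.0000 = 0.1927.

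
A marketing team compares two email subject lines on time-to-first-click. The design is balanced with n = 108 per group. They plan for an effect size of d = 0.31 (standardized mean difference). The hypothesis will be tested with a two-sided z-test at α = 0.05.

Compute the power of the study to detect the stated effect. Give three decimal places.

Noncentrality parameter: δ = d·√(n/2) = 0.31 × √(108/2) = 2.2780
Critical value for a two-sided test at α = 0.05: z_{α/2} = 1.960.
Power = Φ(δ − 1.960) + Φ(−δ − 1.960) = Φ(0.318) + Φ(-4.238) = 0.6248 + 0.0000 = 0.6248.

Power ≈ 0.625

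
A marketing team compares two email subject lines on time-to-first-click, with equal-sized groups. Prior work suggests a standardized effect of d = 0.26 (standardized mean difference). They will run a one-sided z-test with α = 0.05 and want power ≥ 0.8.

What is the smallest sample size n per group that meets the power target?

n = 183 per group

For power 0.8 need Φ(δ − z_{0.05}) = 0.8, so δ = z_{0.05} + z_{0.20} = 1.645 + 0.842 = 2.486.
δ = d·√(n/2) ⇒ n = 2(δ/d)² = 2 × (2.486 / 0.26)² = 182.92.
Rounding up, n = 183 per group.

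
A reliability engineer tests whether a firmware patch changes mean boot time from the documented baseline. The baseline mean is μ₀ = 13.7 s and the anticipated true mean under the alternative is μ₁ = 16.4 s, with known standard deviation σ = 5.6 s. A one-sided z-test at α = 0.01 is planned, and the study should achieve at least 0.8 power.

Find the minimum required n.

n = 44

Standardized effect: d = |μ₁ − μ₀| / σ = |16.4 − 13.7| / 5.6 = 0.4821
Set Φ(δ − 2.326) = 0.8; then δ − 2.326 = Φ⁻¹(0.8) = 0.842, giving δ = 3.168.
δ = d·√n ⇒ n = (δ/d)² = (3.168 / 0.4821)² = 43.17.
Rounding up, n = 44.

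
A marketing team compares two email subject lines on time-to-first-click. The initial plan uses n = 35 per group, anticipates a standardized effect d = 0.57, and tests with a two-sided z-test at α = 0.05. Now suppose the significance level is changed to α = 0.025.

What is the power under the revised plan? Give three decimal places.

δ = d·√(n/2) = 0.57 × √(35/2) = 2.3845 (unchanged). New critical value: z_{0.0125} = 2.241.
Revised power = Φ(δ − 2.241) + Φ(−δ − 2.241) = Φ(0.143) + Φ(-4.626) = 0.5569 + 0.0000 = 0.5569.

Power ≈ 0.557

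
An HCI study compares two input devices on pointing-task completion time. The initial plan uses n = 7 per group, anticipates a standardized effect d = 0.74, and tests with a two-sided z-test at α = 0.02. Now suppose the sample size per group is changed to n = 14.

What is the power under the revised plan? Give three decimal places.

With n = 14 per group: δ = d·√(n/2) = 0.74 × √(14/2) = 1.9579. Critical value z_{0.01} = 2.326.
Revised power = Φ(δ − 2.326) + Φ(−δ − 2.326) = Φ(-0.368) + Φ(-4.284) = 0.3563 + 0.0000 = 0.3563.

Power ≈ 0.356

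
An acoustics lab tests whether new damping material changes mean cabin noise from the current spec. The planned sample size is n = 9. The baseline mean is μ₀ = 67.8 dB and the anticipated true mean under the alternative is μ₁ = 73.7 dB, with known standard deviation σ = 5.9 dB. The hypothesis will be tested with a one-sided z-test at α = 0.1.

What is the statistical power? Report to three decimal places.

Standardized effect: d = |μ₁ − μ₀| / σ = |73.7 − 67.8| / 5.9 = 1.0000
Noncentrality parameter: λ = d·√n = 1.0000 × √9 = 3.0000
One-sided α = 0.1 → critical value z_{0.1} = 1.282.
Power = P(Z > 1.282 − λ) = Φ(1.718) = 0.9571.

Power ≈ 0.957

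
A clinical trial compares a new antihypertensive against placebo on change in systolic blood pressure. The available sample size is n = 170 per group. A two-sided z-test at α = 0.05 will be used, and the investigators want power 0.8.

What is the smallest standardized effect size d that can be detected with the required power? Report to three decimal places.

d ≈ 0.304

Required noncentrality: δ = z_{0.025} + z_{0.20} = 1.960 + 0.842 = 2.802.
(Lower-tail contribution to power is negligible for δ > 0.)
δ = d·√(n/2) ⇒ d = δ/√(n/2) = 2.802/√(170/2) = 0.3039.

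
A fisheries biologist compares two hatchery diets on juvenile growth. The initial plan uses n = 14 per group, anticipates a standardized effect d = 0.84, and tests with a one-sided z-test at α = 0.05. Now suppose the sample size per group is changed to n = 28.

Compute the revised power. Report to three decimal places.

With n = 28 per group: δ = d·√(n/2) = 0.84 × √(28/2) = 3.1430. Critical value z_{0.05} = 1.645.
Revised power = Φ(δ − 1.645) = Φ(1.498) = 0.9330.

Power ≈ 0.933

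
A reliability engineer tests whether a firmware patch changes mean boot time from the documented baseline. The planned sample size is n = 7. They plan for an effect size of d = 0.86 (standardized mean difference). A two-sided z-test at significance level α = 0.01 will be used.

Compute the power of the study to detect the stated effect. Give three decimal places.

Power ≈ 0.382

Noncentrality parameter: δ = d·√n = 0.86 × √7 = 2.2753
Critical value for a two-sided test at α = 0.01: z_{α/2} = 2.576.
Power = Φ(δ − 2.576) + Φ(−δ − 2.576) = Φ(-0.300) + Φ(-4.851) = 0.3819 + 0.0000 = 0.3819.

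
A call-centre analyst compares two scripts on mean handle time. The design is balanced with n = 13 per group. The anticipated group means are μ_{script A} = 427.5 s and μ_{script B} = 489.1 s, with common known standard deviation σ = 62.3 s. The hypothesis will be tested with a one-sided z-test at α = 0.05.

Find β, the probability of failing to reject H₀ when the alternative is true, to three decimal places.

β ≈ 0.191

Standardized effect: d = |μ_{script A} − μ_{script B}| / σ = |427.5 − 489.1| / 62.3 = 0.9888
Noncentrality parameter: δ = d·√(n/2) = 0.9888 × √(13/2) = 2.5209
Critical value for a one-sided test at α = 0.05: z_α = 1.645.
Power = Φ(δ − 1.645) = Φ(0.876) = 0.8095.
Type II error: β = 1 − power = 1 − 0.8095 = 0.1905.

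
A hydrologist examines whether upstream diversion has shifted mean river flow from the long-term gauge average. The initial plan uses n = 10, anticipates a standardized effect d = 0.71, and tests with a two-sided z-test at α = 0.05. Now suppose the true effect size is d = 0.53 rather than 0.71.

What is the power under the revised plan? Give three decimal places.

Power ≈ 0.388

With d = 0.53: δ = d·√n = 0.53 × √10 = 1.6760. Critical value z_{0.025} = 1.960.
Revised power = Φ(δ − 1.960) + Φ(−δ − 1.960) = Φ(-0.284) + Φ(-3.636) = 0.3882 + 0.0001 = 0.3884.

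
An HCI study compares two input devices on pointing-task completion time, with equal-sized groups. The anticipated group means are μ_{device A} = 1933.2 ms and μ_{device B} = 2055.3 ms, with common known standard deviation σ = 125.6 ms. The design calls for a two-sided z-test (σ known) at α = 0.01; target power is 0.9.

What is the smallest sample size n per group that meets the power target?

n = 32 per group

Standardized effect: d = |μ_{device A} − μ_{device B}| / σ = |1933.2 − 2055.3| / 125.6 = 0.9721
For power 0.9 need Φ(δ − z_{0.005}) = 0.9, so δ = z_{0.005} + z_{0.10} = 2.576 + 1.282 = 3.857.
(Ignoring the negligible lower-tail rejection probability gives the usual closed-form inversion.)
δ = d·√(n/2) ⇒ n = 2(δ/d)² = 2 × (3.857 / 0.9721)² = 31.49.
Round up to the next whole unit.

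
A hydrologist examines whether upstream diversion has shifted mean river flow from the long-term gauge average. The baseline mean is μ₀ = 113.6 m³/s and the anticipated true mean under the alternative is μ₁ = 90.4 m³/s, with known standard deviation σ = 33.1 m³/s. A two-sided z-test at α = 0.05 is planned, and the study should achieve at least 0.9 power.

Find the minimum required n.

Standardized effect: d = |μ₁ − μ₀| / σ = |90.4 − 113.6| / 33.1 = 0.7009
Set Φ(δ − 1.960) = 0.9; then δ − 1.960 = Φ⁻¹(0.9) = 1.282, giving δ = 3.242.
(The Φ(−δ − z_{α/2}) term is vanishingly small for δ > 0 and is dropped in the standard sample-size formula.)
δ = d·√n ⇒ n = (δ/d)² = (3.242 / 0.7009)² = 21.39.
Round up to the next whole unit.

n = 22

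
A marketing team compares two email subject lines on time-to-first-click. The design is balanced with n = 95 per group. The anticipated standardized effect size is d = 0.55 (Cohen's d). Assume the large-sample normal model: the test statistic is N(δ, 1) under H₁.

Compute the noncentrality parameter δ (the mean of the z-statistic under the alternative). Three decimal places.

δ ≈ 3.791

δ = d·√(n/2) = 0.55 × √(95/2) = 3.7906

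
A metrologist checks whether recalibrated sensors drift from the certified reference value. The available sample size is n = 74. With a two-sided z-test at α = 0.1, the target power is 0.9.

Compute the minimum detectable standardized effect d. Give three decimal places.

Required noncentrality: δ = z_{0.05} + z_{0.10} = 1.645 + 1.282 = 2.926.
(Lower-tail contribution to power is negligible for δ > 0.)
δ = d·√n ⇒ d = δ/√n = 2.926/√74 = 0.3402.

d ≈ 0.340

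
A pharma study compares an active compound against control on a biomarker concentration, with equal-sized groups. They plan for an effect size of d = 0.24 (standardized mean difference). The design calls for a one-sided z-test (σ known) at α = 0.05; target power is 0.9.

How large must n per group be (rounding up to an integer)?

n = 298 per group

Set Φ(δ − 1.645) = 0.9; then δ − 1.645 = Φ⁻¹(0.9) = 1.282, giving δ = 2.926.
δ = d·√(n/2) ⇒ n = 2(δ/d)² = 2 × (2.926 / 0.24)² = 297.36.
Rounding up, n = 298 per group.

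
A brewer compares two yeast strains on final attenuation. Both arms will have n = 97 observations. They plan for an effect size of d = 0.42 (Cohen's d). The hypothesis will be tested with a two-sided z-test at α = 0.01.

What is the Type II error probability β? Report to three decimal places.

β ≈ 0.363

Noncentrality parameter: δ = d·√(n/2) = 0.42 × √(97/2) = 2.9250
Critical value for a two-sided test at α = 0.01: z_{α/2} = 2.576.
Power = Φ(δ − 2.576) + Φ(−δ − 2.576) = Φ(0.349) + Φ(-5.501) = 0.6365 + 0.0000 = 0.6365.
Type II error: β = 1 − power = 1 − 0.6365 = 0.3635.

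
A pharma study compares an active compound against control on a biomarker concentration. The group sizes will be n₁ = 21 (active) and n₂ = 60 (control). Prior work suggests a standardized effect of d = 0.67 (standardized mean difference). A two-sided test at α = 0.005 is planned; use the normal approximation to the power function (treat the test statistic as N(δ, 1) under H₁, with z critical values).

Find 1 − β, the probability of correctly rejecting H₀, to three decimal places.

Power ≈ 0.435

Noncentrality parameter: δ = d / √(1/n₁ + 1/n₂) = 0.67 / √(1/21 + 1/60) = 2.6425
Critical value for a two-sided test at α = 0.005: z_{α/2} = 2.807.
Power = Φ(δ − 2.807) + Φ(−δ − 2.807) = Φ(-0.165) + Φ(-5.450) = 0.4347 + 0.0000 = 0.4347.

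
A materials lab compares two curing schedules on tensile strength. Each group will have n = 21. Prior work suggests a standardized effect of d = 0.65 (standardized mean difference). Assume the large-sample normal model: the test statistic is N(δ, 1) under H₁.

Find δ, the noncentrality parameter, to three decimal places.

δ ≈ 2.106

The noncentrality parameter scales effect size by the design's sample-size factor: δ = d·√(n/2) = 0.65 × √(21/2) = 2.1062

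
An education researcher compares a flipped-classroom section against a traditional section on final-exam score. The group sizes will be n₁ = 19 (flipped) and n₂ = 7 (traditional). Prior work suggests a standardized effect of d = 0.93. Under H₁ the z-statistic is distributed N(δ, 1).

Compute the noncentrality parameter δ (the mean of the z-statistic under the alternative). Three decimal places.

The noncentrality parameter scales effect size by the design's sample-size factor: δ = d / √(1/n₁ + 1/n₂) = 0.93 / √(1/19 + 1/7) = 2.1034

δ ≈ 2.103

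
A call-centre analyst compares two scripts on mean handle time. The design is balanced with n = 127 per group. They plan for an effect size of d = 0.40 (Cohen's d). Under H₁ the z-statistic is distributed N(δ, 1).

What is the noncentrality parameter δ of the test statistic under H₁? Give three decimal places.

δ ≈ 3.187

The noncentrality parameter scales effect size by the design's sample-size factor: δ = d·√(n/2) = 0.40 × √(127/2) = 3.1875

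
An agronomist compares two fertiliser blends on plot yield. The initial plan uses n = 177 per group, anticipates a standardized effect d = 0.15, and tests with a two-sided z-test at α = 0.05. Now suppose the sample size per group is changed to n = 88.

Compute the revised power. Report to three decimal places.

With n = 88 per group: δ = d·√(n/2) = 0.15 × √(88/2) = 0.9950. Critical value z_{0.025} = 1.960.
Revised power = Φ(δ − 1.960) + Φ(−δ − 1.960) = Φ(-0.965) + Φ(-2.955) = 0.1673 + 0.0016 = 0.1688.

Power ≈ 0.169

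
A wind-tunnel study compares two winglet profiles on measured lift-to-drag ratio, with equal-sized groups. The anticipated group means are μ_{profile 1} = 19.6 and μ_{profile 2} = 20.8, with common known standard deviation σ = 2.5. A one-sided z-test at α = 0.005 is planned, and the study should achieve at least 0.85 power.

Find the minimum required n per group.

Standardized effect: d = |μ_{profile 1} − μ_{profile 2}| / σ = |19.6 − 20.8| / 2.5 = 0.4800
Set Φ(δ − 2.576) = 0.85; then δ − 2.576 = Φ⁻¹(0.85) = 1.036, giving δ = 3.612.
δ = d·√(n/2) ⇒ n = 2(δ/d)² = 2 × (3.612 / 0.4800)² = 113.27.
Round up to the next whole unit.

n = 114 per group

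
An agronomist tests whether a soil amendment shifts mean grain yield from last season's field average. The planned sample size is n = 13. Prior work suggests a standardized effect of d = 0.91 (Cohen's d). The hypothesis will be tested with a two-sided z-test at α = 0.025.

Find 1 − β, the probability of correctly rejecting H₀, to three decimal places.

Noncentrality parameter: δ = d·√n = 0.91 × √13 = 3.2811
Critical value for a two-sided test at α = 0.025: z_{α/2} = 2.241.
Power = Φ(δ − 2.241) + Φ(−δ − 2.241) = Φ(1.040) + Φ(-5.522) = 0.8507 + 0.0000 = 0.8507.

Power ≈ 0.851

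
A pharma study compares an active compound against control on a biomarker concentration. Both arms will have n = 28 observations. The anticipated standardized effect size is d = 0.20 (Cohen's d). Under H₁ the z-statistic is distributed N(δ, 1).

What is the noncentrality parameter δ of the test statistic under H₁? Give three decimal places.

δ = d·√(n/2) = 0.20 × √(28/2) = 0.7483

δ ≈ 0.748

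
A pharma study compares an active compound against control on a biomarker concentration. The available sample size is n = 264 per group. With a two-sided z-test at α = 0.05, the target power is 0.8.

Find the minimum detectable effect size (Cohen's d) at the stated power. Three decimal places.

d ≈ 0.244

Need Φ(δ − 1.960) = 0.8, so δ = 1.960 + 0.842 = 2.802.
(The second rejection-region term Φ(−δ − z_{α/2}) is negligible and dropped.)
δ = d·√(n/2) ⇒ d = δ/√(n/2) = 2.802/√(264/2) = 0.2438.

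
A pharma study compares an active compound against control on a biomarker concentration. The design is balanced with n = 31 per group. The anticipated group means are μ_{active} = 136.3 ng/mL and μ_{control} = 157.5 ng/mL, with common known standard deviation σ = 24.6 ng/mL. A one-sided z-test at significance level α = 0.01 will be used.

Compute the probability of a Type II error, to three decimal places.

Standardized effect: d = |μ_{active} − μ_{control}| / σ = |136.3 − 157.5| / 24.6 = 0.8618
Noncentrality parameter: δ = d·√(n/2) = 0.8618 × √(31/2) = 3.3929
One-sided α = 0.01 → critical value z_{0.01} = 2.326.
Power = P(Z > 2.326 − δ) = Φ(1.067) = 0.8569.
Type II error: β = 1 − power = 1 − 0.8569 = 0.1431.

β ≈ 0.143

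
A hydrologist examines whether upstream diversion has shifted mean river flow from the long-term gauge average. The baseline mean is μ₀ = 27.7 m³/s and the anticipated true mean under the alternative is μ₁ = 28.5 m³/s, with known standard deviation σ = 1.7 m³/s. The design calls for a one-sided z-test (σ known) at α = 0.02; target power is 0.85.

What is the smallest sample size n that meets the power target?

n = 44

Standardized effect: d = |μ₁ − μ₀| / σ = |28.5 − 27.7| / 1.7 = 0.4706
For power 0.85 need Φ(δ − z_{0.02}) = 0.85, so δ = z_{0.02} + z_{0.15} = 2.054 + 1.036 = 3.090.
δ = d·√n ⇒ n = (δ/d)² = (3.090 / 0.4706)² = 43.12.
Rounding up, n = 44.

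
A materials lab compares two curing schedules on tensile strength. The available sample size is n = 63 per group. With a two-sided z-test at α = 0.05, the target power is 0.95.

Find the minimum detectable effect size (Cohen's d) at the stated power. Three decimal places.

d ≈ 0.642

Required noncentrality: δ = z_{0.025} + z_{0.05} = 1.960 + 1.645 = 3.605.
(Lower-tail contribution to power is negligible for δ > 0.)
δ = d·√(n/2) ⇒ d = δ/√(n/2) = 3.605/√(63/2) = 0.6423.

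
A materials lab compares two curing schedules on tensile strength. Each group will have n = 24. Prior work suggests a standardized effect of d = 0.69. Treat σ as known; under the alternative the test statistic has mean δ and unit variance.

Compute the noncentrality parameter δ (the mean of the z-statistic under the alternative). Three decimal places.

The noncentrality parameter scales effect size by the design's sample-size factor: δ = d·√(n/2) = 0.69 × √(24/2) = 2.3902

δ ≈ 2.390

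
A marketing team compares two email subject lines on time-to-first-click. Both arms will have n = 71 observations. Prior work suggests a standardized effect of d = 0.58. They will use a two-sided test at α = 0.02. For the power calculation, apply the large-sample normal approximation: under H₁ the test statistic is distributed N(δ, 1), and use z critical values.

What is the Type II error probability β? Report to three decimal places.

Noncentrality parameter: δ = d·√(n/2) = 0.58 × √(71/2) = 3.4557
Two-sided α = 0.02 → critical value z_{0.01} = 2.326.
Power = Φ(δ − 2.326) + Φ(−δ − 2.326) = Φ(1.129) + Φ(-5.782) = 0.8706 + 0.0000 = 0.8706.
Type II error: β = 1 − power = 1 − 0.8706 = 0.1294.

β ≈ 0.129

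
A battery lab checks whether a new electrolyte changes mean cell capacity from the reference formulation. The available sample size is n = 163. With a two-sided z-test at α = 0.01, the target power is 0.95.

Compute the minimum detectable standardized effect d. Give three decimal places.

Required noncentrality: δ = z_{0.005} + z_{0.05} = 2.576 + 1.645 = 4.221.
(The second rejection-region term Φ(−δ − z_{α/2}) is negligible and dropped.)
δ = d·√n ⇒ d = δ/√n = 4.221/√163 = 0.3306.

d ≈ 0.331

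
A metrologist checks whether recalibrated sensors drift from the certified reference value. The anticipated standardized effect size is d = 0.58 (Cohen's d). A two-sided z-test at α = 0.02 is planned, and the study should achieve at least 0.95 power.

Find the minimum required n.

n = 47

Set Φ(δ − 2.326) = 0.95; then δ − 2.326 = Φ⁻¹(0.95) = 1.645, giving δ = 3.971.
(Ignoring the negligible lower-tail rejection probability gives the usual closed-form inversion.)
δ = d·√n ⇒ n = (δ/d)² = (3.971 / 0.58)² = 46.88.
Round up to the next whole unit.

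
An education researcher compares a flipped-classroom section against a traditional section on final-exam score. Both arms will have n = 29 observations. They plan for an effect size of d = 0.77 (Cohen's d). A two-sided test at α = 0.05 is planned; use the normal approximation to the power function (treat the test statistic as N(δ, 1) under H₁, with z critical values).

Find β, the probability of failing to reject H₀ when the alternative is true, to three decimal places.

Noncentrality parameter: δ = d·√(n/2) = 0.77 × √(29/2) = 2.9321
Two-sided α = 0.05 → critical value z_{0.025} = 1.960.
Power = Φ(δ − 1.960) + Φ(−δ − 1.960) = Φ(0.972) + Φ(-4.892) = 0.8345 + 0.0000 = 0.8345.
Type II error: β = 1 − power = 1 − 0.8345 = 0.1655.

β ≈ 0.165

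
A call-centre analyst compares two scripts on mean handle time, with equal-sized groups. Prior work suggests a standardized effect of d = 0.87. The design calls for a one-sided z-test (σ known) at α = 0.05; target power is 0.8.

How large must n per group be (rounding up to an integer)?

n = 17 per group

Set Φ(δ − 1.645) = 0.8; then δ − 1.645 = Φ⁻¹(0.8) = 0.842, giving δ = 2.486.
δ = d·√(n/2) ⇒ n = 2(δ/d)² = 2 × (2.486 / 0.87)² = 16.34.
Rounding up, n = 17 per group.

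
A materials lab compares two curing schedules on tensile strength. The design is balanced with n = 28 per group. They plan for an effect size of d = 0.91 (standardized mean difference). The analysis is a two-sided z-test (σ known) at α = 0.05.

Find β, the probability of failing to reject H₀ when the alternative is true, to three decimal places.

β ≈ 0.074

Noncentrality parameter: δ = d·√(n/2) = 0.91 × √(28/2) = 3.4049
Two-sided α = 0.05 → critical value z_{0.025} = 1.960.
Power = Φ(δ − 1.960) + Φ(−δ − 1.960) = Φ(1.445) + Φ(-5.365) = 0.9258 + 0.0000 = 0.9258.
Type II error: β = 1 − power = 1 − 0.9258 = 0.0742.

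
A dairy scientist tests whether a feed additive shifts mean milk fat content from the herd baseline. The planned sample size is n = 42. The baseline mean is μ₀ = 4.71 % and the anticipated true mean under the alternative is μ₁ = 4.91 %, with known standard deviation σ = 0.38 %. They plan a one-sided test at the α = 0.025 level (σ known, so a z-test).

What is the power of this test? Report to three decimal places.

Power ≈ 0.927

Standardized effect: d = |μ₁ − μ₀| / σ = |4.91 − 4.71| / 0.38 = 0.5263
Noncentrality parameter: λ = d·√n = 0.5263 × √42 = 3.4109
One-sided α = 0.025 → critical value z_{0.025} = 1.960.
Power = P(Z > 1.960 − λ) = Φ(1.451) = 0.9266.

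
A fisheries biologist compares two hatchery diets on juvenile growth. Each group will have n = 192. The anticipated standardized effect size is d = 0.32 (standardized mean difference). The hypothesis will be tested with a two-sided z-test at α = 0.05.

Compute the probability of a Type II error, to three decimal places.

Noncentrality parameter: δ = d·√(n/2) = 0.32 × √(192/2) = 3.1353
Critical value for a two-sided test at α = 0.05: z_{α/2} = 1.960.
Power = Φ(δ − 1.960) + Φ(−δ − 1.960) = Φ(1.175) + Φ(-5.095) = 0.8801 + 0.0000 = 0.8801.
Type II error: β = 1 − power = 1 − 0.8801 = 0.1199.

β ≈ 0.120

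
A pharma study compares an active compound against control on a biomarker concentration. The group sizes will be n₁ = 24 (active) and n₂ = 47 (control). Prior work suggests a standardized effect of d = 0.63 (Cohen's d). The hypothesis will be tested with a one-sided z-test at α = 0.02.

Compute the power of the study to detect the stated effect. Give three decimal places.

Power ≈ 0.676

Noncentrality parameter: δ = d / √(1/n₁ + 1/n₂) = 0.63 / √(1/24 + 1/47) = 2.5111
One-sided α = 0.02 → critical value z_{0.02} = 2.054.
Power = P(Z > 2.054 − δ) = Φ(0.457) = 0.6763.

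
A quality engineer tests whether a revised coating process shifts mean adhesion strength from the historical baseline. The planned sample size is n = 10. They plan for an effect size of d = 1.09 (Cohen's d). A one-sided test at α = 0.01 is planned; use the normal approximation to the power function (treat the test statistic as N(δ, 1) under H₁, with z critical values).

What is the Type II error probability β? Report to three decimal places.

β ≈ 0.131

Noncentrality parameter: δ = d·√n = 1.09 × √10 = 3.4469
One-sided α = 0.01 → critical value z_{0.01} = 2.326.
Power = Φ(δ − 2.326) = Φ(1.121) = 0.8688.
Type II error: β = 1 − power = 1 − 0.8688 = 0.1312.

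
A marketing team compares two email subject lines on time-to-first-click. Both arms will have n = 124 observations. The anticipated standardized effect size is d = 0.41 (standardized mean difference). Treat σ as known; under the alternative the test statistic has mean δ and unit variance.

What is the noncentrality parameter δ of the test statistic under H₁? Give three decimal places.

The noncentrality parameter scales effect size by the design's sample-size factor: δ = d·√(n/2) = 0.41 × √(124/2) = 3.2283

δ ≈ 3.228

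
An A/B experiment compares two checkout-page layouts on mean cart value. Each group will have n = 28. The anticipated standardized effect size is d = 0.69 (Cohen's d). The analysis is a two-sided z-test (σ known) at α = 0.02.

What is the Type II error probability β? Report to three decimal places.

β ≈ 0.399

Noncentrality parameter: δ = d·√(n/2) = 0.69 × √(28/2) = 2.5817
Critical value for a two-sided test at α = 0.02: z_{α/2} = 2.326.
Power = Φ(δ − 2.326) + Φ(−δ − 2.326) = Φ(0.255) + Φ(-4.908) = 0.6008 + 0.0000 = 0.6008.
Type II error: β = 1 − power = 1 − 0.6008 = 0.3992.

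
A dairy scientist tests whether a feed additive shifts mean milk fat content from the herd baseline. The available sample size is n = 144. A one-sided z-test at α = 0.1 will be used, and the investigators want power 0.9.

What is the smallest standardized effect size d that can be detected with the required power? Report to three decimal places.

Need Φ(δ − 1.282) = 0.9, so δ = 1.282 + 1.282 = 2.563.
δ = d·√n ⇒ d = δ/√n = 2.563/√144 = 0.2136.

d ≈ 0.214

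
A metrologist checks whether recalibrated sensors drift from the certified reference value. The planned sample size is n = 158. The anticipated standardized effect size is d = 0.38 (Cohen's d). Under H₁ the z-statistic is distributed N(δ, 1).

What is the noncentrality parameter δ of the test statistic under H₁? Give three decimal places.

The noncentrality parameter scales effect size by the design's sample-size factor: δ = d·√n = 0.38 × √158 = 4.7765

δ ≈ 4.777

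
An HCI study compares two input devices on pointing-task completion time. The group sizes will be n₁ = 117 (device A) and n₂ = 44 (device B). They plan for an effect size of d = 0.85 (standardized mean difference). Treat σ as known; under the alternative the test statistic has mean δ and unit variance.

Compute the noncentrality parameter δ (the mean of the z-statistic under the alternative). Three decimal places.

The noncentrality parameter scales effect size by the design's sample-size factor: δ = d / √(1/n₁ + 1/n₂) = 0.85 / √(1/117 + 1/44) = 4.8065

δ ≈ 4.806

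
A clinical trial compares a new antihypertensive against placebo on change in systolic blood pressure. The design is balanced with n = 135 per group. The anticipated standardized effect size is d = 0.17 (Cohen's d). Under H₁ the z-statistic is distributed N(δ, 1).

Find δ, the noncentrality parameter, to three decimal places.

δ ≈ 1.397

δ = d·√(n/2) = 0.17 × √(135/2) = 1.3967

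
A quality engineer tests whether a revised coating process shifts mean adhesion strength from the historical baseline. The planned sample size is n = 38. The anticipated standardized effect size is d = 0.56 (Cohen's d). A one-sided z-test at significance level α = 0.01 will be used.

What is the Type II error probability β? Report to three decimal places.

β ≈ 0.130

Noncentrality parameter: δ = d·√n = 0.56 × √38 = 3.4521
Critical value for a one-sided test at α = 0.01: z_α = 2.326.
Power = P(Z > 2.326 − δ) = Φ(1.126) = 0.8699.
Type II error: β = 1 − power = 1 − 0.8699 = 0.1301.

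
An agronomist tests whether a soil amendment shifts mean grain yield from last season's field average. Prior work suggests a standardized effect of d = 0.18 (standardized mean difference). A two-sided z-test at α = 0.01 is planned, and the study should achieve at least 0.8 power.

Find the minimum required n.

n = 361

Set Φ(δ − 2.576) = 0.8; then δ − 2.576 = Φ⁻¹(0.8) = 0.842, giving δ = 3.417.
(The Φ(−δ − z_{α/2}) term is vanishingly small for δ > 0 and is dropped in the standard sample-size formula.)
δ = d·√n ⇒ n = (δ/d)² = (3.417 / 0.18)² = 360.46.
Rounding up, n = 361.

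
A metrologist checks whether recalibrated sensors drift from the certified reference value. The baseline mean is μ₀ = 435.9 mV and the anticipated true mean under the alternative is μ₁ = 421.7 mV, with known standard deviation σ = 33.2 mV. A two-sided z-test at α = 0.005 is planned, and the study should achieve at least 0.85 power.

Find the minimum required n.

Standardized effect: d = |μ₁ − μ₀| / σ = |421.7 − 435.9| / 33.2 = 0.4277
Set Φ(δ − 2.807) = 0.85; then δ − 2.807 = Φ⁻¹(0.85) = 1.036, giving δ = 3.843.
(For δ > 0 the lower-tail rejection region contributes negligibly to power, so the one-term inversion is standard.)
δ = d·√n ⇒ n = (δ/d)² = (3.843 / 0.4277)² = 80.75.
Rounding up, n = 81.

n = 81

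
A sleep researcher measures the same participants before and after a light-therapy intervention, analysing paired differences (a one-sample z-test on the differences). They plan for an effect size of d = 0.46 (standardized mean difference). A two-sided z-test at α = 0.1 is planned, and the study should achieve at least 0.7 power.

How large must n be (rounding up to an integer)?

Set Φ(δ − 1.645) = 0.7; then δ − 1.645 = Φ⁻¹(0.7) = 0.524, giving δ = 2.169.
(For δ > 0 the lower-tail rejection region contributes negligibly to power, so the one-term inversion is standard.)
δ = d·√n ⇒ n = (δ/d)² = (2.169 / 0.46)² = 22.24.
Rounding up, n = 23.

n = 23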